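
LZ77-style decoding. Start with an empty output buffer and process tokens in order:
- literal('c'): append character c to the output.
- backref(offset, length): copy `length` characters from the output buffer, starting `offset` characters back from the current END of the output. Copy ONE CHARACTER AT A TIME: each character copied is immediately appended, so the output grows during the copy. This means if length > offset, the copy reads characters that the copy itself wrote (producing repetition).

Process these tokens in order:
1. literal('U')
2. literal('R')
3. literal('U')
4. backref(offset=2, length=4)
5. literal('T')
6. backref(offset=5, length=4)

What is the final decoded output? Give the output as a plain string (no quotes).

Token 1: literal('U'). Output: "U"
Token 2: literal('R'). Output: "UR"
Token 3: literal('U'). Output: "URU"
Token 4: backref(off=2, len=4) (overlapping!). Copied 'RURU' from pos 1. Output: "URURURU"
Token 5: literal('T'). Output: "URURURUT"
Token 6: backref(off=5, len=4). Copied 'RURU' from pos 3. Output: "URURURUTRURU"

Answer: URURURUTRURU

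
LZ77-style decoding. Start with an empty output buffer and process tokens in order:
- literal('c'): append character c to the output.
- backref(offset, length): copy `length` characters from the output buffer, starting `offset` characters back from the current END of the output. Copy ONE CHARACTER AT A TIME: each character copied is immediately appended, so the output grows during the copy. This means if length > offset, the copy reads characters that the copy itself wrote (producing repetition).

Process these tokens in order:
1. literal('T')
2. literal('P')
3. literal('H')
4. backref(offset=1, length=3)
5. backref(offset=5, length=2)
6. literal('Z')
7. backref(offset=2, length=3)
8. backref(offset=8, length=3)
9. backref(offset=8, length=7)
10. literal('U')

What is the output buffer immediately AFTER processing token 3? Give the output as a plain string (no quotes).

Answer: TPH

Derivation:
Token 1: literal('T'). Output: "T"
Token 2: literal('P'). Output: "TP"
Token 3: literal('H'). Output: "TPH"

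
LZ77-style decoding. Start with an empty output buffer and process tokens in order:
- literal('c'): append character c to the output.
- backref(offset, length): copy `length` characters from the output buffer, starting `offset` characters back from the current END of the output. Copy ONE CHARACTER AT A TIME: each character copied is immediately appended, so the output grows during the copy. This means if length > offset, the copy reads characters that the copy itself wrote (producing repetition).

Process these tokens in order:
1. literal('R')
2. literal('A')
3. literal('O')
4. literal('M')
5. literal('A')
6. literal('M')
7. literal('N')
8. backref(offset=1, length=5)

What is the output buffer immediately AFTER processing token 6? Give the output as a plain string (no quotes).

Answer: RAOMAM

Derivation:
Token 1: literal('R'). Output: "R"
Token 2: literal('A'). Output: "RA"
Token 3: literal('O'). Output: "RAO"
Token 4: literal('M'). Output: "RAOM"
Token 5: literal('A'). Output: "RAOMA"
Token 6: literal('M'). Output: "RAOMAM"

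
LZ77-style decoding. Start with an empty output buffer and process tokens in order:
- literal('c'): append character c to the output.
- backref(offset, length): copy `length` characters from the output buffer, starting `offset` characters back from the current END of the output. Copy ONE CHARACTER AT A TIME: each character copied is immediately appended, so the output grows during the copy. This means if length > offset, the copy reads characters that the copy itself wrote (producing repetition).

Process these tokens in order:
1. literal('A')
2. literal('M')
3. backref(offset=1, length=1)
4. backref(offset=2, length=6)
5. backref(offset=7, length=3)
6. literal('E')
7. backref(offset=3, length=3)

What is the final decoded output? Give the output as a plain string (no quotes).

Answer: AMMMMMMMMMMMEMME

Derivation:
Token 1: literal('A'). Output: "A"
Token 2: literal('M'). Output: "AM"
Token 3: backref(off=1, len=1). Copied 'M' from pos 1. Output: "AMM"
Token 4: backref(off=2, len=6) (overlapping!). Copied 'MMMMMM' from pos 1. Output: "AMMMMMMMM"
Token 5: backref(off=7, len=3). Copied 'MMM' from pos 2. Output: "AMMMMMMMMMMM"
Token 6: literal('E'). Output: "AMMMMMMMMMMME"
Token 7: backref(off=3, len=3). Copied 'MME' from pos 10. Output: "AMMMMMMMMMMMEMME"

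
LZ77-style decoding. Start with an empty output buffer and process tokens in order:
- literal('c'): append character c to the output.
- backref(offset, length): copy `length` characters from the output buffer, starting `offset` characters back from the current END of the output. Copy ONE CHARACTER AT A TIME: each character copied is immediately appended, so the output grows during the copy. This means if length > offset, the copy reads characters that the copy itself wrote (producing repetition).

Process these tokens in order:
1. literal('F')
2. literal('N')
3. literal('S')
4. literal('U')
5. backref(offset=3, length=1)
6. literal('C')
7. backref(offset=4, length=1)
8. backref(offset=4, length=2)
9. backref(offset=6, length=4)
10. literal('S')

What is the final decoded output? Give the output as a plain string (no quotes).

Token 1: literal('F'). Output: "F"
Token 2: literal('N'). Output: "FN"
Token 3: literal('S'). Output: "FNS"
Token 4: literal('U'). Output: "FNSU"
Token 5: backref(off=3, len=1). Copied 'N' from pos 1. Output: "FNSUN"
Token 6: literal('C'). Output: "FNSUNC"
Token 7: backref(off=4, len=1). Copied 'S' from pos 2. Output: "FNSUNCS"
Token 8: backref(off=4, len=2). Copied 'UN' from pos 3. Output: "FNSUNCSUN"
Token 9: backref(off=6, len=4). Copied 'UNCS' from pos 3. Output: "FNSUNCSUNUNCS"
Token 10: literal('S'). Output: "FNSUNCSUNUNCSS"

Answer: FNSUNCSUNUNCSS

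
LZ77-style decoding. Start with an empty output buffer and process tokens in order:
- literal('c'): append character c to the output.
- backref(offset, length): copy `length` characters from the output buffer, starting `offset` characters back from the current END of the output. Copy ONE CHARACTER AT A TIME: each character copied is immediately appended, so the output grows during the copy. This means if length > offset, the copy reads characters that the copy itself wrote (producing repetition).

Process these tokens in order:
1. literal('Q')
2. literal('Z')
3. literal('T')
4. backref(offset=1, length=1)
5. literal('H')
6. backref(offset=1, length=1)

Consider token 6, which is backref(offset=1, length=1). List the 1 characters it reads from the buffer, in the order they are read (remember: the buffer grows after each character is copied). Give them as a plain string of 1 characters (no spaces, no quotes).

Answer: H

Derivation:
Token 1: literal('Q'). Output: "Q"
Token 2: literal('Z'). Output: "QZ"
Token 3: literal('T'). Output: "QZT"
Token 4: backref(off=1, len=1). Copied 'T' from pos 2. Output: "QZTT"
Token 5: literal('H'). Output: "QZTTH"
Token 6: backref(off=1, len=1). Buffer before: "QZTTH" (len 5)
  byte 1: read out[4]='H', append. Buffer now: "QZTTHH"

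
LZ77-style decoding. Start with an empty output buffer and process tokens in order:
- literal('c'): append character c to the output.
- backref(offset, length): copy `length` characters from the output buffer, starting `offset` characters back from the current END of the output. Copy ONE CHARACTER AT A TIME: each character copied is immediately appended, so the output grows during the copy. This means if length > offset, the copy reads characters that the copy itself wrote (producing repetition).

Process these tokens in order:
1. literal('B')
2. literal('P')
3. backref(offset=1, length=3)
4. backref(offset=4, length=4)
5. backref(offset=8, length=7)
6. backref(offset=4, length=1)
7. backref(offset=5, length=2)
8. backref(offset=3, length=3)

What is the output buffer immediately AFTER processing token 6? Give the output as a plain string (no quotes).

Token 1: literal('B'). Output: "B"
Token 2: literal('P'). Output: "BP"
Token 3: backref(off=1, len=3) (overlapping!). Copied 'PPP' from pos 1. Output: "BPPPP"
Token 4: backref(off=4, len=4). Copied 'PPPP' from pos 1. Output: "BPPPPPPPP"
Token 5: backref(off=8, len=7). Copied 'PPPPPPP' from pos 1. Output: "BPPPPPPPPPPPPPPP"
Token 6: backref(off=4, len=1). Copied 'P' from pos 12. Output: "BPPPPPPPPPPPPPPPP"

Answer: BPPPPPPPPPPPPPPPP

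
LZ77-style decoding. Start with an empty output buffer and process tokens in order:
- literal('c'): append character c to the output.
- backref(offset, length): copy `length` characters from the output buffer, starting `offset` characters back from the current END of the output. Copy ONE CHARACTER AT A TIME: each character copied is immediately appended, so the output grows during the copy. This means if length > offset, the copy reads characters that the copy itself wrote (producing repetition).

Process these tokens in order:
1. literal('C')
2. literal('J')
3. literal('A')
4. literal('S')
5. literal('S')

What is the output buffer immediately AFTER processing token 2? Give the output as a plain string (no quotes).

Answer: CJ

Derivation:
Token 1: literal('C'). Output: "C"
Token 2: literal('J'). Output: "CJ"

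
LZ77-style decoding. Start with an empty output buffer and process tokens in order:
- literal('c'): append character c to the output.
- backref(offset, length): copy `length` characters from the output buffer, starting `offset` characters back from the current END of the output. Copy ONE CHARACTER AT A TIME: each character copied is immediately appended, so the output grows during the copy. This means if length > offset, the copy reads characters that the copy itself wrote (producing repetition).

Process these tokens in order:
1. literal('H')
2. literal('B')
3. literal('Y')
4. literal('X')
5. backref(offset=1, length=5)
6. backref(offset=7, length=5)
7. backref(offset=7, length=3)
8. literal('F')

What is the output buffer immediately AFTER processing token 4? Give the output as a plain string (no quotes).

Token 1: literal('H'). Output: "H"
Token 2: literal('B'). Output: "HB"
Token 3: literal('Y'). Output: "HBY"
Token 4: literal('X'). Output: "HBYX"

Answer: HBYX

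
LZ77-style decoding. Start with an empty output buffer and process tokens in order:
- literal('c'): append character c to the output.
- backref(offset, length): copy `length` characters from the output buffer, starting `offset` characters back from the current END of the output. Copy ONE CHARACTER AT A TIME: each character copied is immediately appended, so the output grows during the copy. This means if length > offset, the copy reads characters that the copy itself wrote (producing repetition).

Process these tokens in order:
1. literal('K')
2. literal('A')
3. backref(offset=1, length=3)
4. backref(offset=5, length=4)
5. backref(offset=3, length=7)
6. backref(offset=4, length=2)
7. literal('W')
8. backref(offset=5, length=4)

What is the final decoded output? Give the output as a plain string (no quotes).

Answer: KAAAAKAAAAAAAAAAAAWAAAA

Derivation:
Token 1: literal('K'). Output: "K"
Token 2: literal('A'). Output: "KA"
Token 3: backref(off=1, len=3) (overlapping!). Copied 'AAA' from pos 1. Output: "KAAAA"
Token 4: backref(off=5, len=4). Copied 'KAAA' from pos 0. Output: "KAAAAKAAA"
Token 5: backref(off=3, len=7) (overlapping!). Copied 'AAAAAAA' from pos 6. Output: "KAAAAKAAAAAAAAAA"
Token 6: backref(off=4, len=2). Copied 'AA' from pos 12. Output: "KAAAAKAAAAAAAAAAAA"
Token 7: literal('W'). Output: "KAAAAKAAAAAAAAAAAAW"
Token 8: backref(off=5, len=4). Copied 'AAAA' from pos 14. Output: "KAAAAKAAAAAAAAAAAAWAAAA"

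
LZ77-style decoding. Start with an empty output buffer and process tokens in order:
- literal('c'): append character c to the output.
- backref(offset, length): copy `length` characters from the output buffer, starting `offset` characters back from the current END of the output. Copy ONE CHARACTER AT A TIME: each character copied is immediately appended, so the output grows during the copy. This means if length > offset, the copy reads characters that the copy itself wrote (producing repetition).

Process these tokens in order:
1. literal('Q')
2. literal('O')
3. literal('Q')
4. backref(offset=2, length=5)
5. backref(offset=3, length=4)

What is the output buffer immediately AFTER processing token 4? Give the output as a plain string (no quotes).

Answer: QOQOQOQO

Derivation:
Token 1: literal('Q'). Output: "Q"
Token 2: literal('O'). Output: "QO"
Token 3: literal('Q'). Output: "QOQ"
Token 4: backref(off=2, len=5) (overlapping!). Copied 'OQOQO' from pos 1. Output: "QOQOQOQO"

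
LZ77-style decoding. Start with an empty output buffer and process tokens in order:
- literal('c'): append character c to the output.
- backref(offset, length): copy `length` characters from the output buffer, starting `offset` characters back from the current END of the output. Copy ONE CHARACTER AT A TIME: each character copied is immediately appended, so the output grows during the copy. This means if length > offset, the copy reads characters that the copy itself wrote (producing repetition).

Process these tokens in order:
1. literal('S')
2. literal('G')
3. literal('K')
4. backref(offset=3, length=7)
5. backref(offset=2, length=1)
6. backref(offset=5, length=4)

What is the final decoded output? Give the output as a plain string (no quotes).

Answer: SGKSGKSGKSKSGKS

Derivation:
Token 1: literal('S'). Output: "S"
Token 2: literal('G'). Output: "SG"
Token 3: literal('K'). Output: "SGK"
Token 4: backref(off=3, len=7) (overlapping!). Copied 'SGKSGKS' from pos 0. Output: "SGKSGKSGKS"
Token 5: backref(off=2, len=1). Copied 'K' from pos 8. Output: "SGKSGKSGKSK"
Token 6: backref(off=5, len=4). Copied 'SGKS' from pos 6. Output: "SGKSGKSGKSKSGKS"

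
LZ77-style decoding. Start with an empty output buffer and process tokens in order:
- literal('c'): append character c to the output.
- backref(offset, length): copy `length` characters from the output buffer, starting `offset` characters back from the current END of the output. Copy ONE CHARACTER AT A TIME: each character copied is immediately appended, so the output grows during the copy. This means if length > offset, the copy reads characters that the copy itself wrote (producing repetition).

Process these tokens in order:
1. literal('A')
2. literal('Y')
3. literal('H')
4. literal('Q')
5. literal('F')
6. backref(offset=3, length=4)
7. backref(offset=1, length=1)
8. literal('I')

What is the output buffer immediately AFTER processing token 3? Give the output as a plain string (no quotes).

Answer: AYH

Derivation:
Token 1: literal('A'). Output: "A"
Token 2: literal('Y'). Output: "AY"
Token 3: literal('H'). Output: "AYH"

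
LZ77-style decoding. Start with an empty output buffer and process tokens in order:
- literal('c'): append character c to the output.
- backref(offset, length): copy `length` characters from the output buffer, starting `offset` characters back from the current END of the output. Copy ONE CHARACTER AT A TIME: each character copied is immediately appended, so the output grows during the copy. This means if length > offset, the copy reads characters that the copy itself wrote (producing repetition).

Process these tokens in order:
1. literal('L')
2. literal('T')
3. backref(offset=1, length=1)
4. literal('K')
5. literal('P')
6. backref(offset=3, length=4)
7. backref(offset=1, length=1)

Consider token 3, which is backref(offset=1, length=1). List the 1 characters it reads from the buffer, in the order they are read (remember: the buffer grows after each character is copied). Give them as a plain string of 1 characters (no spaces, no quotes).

Token 1: literal('L'). Output: "L"
Token 2: literal('T'). Output: "LT"
Token 3: backref(off=1, len=1). Buffer before: "LT" (len 2)
  byte 1: read out[1]='T', append. Buffer now: "LTT"

Answer: T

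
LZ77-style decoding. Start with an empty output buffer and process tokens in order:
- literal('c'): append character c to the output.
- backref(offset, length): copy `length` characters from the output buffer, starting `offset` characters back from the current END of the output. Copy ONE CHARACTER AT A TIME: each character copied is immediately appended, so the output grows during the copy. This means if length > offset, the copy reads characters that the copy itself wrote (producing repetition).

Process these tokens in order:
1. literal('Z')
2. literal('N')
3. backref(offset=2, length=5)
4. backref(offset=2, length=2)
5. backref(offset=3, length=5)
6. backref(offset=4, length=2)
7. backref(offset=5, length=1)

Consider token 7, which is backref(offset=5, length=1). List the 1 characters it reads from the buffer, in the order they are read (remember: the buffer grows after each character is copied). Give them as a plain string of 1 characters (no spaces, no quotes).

Token 1: literal('Z'). Output: "Z"
Token 2: literal('N'). Output: "ZN"
Token 3: backref(off=2, len=5) (overlapping!). Copied 'ZNZNZ' from pos 0. Output: "ZNZNZNZ"
Token 4: backref(off=2, len=2). Copied 'NZ' from pos 5. Output: "ZNZNZNZNZ"
Token 5: backref(off=3, len=5) (overlapping!). Copied 'ZNZZN' from pos 6. Output: "ZNZNZNZNZZNZZN"
Token 6: backref(off=4, len=2). Copied 'NZ' from pos 10. Output: "ZNZNZNZNZZNZZNNZ"
Token 7: backref(off=5, len=1). Buffer before: "ZNZNZNZNZZNZZNNZ" (len 16)
  byte 1: read out[11]='Z', append. Buffer now: "ZNZNZNZNZZNZZNNZZ"

Answer: Z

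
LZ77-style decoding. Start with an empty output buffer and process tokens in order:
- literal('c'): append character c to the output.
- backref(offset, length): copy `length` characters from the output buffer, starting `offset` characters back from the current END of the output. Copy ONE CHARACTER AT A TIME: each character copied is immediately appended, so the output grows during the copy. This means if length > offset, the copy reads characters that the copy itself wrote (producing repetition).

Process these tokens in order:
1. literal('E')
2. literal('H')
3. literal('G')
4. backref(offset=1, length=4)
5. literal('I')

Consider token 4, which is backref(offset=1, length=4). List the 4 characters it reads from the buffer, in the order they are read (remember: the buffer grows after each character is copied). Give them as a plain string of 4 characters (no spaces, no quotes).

Answer: GGGG

Derivation:
Token 1: literal('E'). Output: "E"
Token 2: literal('H'). Output: "EH"
Token 3: literal('G'). Output: "EHG"
Token 4: backref(off=1, len=4). Buffer before: "EHG" (len 3)
  byte 1: read out[2]='G', append. Buffer now: "EHGG"
  byte 2: read out[3]='G', append. Buffer now: "EHGGG"
  byte 3: read out[4]='G', append. Buffer now: "EHGGGG"
  byte 4: read out[5]='G', append. Buffer now: "EHGGGGG"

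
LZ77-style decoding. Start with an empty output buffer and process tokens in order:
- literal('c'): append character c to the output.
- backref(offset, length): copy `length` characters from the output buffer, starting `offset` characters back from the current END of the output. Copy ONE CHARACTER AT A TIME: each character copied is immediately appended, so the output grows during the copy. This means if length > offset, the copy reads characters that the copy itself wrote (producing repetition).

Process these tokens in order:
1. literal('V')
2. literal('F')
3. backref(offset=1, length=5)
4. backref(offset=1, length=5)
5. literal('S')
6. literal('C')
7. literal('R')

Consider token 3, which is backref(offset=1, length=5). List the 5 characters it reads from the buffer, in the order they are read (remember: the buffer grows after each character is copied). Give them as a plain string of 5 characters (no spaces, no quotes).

Token 1: literal('V'). Output: "V"
Token 2: literal('F'). Output: "VF"
Token 3: backref(off=1, len=5). Buffer before: "VF" (len 2)
  byte 1: read out[1]='F', append. Buffer now: "VFF"
  byte 2: read out[2]='F', append. Buffer now: "VFFF"
  byte 3: read out[3]='F', append. Buffer now: "VFFFF"
  byte 4: read out[4]='F', append. Buffer now: "VFFFFF"
  byte 5: read out[5]='F', append. Buffer now: "VFFFFFF"

Answer: FFFFF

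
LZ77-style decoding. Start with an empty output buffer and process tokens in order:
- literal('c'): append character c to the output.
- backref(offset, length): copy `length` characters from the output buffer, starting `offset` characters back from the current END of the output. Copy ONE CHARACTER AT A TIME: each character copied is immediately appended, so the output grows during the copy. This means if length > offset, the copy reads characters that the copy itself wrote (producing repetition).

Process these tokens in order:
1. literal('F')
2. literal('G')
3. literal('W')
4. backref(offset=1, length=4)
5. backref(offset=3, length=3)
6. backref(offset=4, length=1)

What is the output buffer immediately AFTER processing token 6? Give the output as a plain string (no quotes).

Answer: FGWWWWWWWWW

Derivation:
Token 1: literal('F'). Output: "F"
Token 2: literal('G'). Output: "FG"
Token 3: literal('W'). Output: "FGW"
Token 4: backref(off=1, len=4) (overlapping!). Copied 'WWWW' from pos 2. Output: "FGWWWWW"
Token 5: backref(off=3, len=3). Copied 'WWW' from pos 4. Output: "FGWWWWWWWW"
Token 6: backref(off=4, len=1). Copied 'W' from pos 6. Output: "FGWWWWWWWWW"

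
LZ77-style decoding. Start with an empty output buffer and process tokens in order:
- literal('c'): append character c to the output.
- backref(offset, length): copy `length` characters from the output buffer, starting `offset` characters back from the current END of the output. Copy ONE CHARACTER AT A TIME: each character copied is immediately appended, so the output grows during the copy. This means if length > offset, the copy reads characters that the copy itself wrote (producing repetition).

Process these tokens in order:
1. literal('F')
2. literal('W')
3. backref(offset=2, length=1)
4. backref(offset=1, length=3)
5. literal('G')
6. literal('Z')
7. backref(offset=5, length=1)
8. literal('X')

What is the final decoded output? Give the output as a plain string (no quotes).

Token 1: literal('F'). Output: "F"
Token 2: literal('W'). Output: "FW"
Token 3: backref(off=2, len=1). Copied 'F' from pos 0. Output: "FWF"
Token 4: backref(off=1, len=3) (overlapping!). Copied 'FFF' from pos 2. Output: "FWFFFF"
Token 5: literal('G'). Output: "FWFFFFG"
Token 6: literal('Z'). Output: "FWFFFFGZ"
Token 7: backref(off=5, len=1). Copied 'F' from pos 3. Output: "FWFFFFGZF"
Token 8: literal('X'). Output: "FWFFFFGZFX"

Answer: FWFFFFGZFX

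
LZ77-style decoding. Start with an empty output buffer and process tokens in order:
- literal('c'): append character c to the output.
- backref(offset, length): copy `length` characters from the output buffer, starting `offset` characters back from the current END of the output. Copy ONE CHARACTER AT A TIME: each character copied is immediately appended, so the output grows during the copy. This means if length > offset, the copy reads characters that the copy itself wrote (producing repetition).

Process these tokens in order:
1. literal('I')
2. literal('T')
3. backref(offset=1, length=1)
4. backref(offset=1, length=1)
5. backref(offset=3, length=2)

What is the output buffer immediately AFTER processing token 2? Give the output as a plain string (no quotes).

Answer: IT

Derivation:
Token 1: literal('I'). Output: "I"
Token 2: literal('T'). Output: "IT"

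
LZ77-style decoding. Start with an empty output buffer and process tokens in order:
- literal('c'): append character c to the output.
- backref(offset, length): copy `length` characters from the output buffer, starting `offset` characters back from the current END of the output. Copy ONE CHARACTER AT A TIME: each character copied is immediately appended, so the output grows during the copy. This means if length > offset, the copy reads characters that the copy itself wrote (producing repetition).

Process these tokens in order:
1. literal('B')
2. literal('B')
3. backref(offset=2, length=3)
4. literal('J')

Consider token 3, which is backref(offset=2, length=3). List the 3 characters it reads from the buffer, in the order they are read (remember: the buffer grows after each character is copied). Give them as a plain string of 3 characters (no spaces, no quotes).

Answer: BBB

Derivation:
Token 1: literal('B'). Output: "B"
Token 2: literal('B'). Output: "BB"
Token 3: backref(off=2, len=3). Buffer before: "BB" (len 2)
  byte 1: read out[0]='B', append. Buffer now: "BBB"
  byte 2: read out[1]='B', append. Buffer now: "BBBB"
  byte 3: read out[2]='B', append. Buffer now: "BBBBB"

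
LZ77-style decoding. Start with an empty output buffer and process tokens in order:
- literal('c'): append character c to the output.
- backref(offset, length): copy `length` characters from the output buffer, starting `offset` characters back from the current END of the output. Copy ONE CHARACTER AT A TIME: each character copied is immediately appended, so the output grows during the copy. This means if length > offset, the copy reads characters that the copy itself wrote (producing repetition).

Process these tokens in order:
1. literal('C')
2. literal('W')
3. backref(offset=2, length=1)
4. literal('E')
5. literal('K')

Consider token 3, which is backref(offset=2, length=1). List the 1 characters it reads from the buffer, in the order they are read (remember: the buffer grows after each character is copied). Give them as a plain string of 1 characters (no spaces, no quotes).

Token 1: literal('C'). Output: "C"
Token 2: literal('W'). Output: "CW"
Token 3: backref(off=2, len=1). Buffer before: "CW" (len 2)
  byte 1: read out[0]='C', append. Buffer now: "CWC"

Answer: C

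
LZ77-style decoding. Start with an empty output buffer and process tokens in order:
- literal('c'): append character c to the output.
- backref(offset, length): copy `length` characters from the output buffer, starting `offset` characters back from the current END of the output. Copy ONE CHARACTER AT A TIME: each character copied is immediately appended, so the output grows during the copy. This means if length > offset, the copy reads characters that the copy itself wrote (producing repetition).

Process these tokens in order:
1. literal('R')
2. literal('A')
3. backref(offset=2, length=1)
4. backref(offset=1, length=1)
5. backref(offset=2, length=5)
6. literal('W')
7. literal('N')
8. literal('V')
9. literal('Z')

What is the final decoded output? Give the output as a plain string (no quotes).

Token 1: literal('R'). Output: "R"
Token 2: literal('A'). Output: "RA"
Token 3: backref(off=2, len=1). Copied 'R' from pos 0. Output: "RAR"
Token 4: backref(off=1, len=1). Copied 'R' from pos 2. Output: "RARR"
Token 5: backref(off=2, len=5) (overlapping!). Copied 'RRRRR' from pos 2. Output: "RARRRRRRR"
Token 6: literal('W'). Output: "RARRRRRRRW"
Token 7: literal('N'). Output: "RARRRRRRRWN"
Token 8: literal('V'). Output: "RARRRRRRRWNV"
Token 9: literal('Z'). Output: "RARRRRRRRWNVZ"

Answer: RARRRRRRRWNVZ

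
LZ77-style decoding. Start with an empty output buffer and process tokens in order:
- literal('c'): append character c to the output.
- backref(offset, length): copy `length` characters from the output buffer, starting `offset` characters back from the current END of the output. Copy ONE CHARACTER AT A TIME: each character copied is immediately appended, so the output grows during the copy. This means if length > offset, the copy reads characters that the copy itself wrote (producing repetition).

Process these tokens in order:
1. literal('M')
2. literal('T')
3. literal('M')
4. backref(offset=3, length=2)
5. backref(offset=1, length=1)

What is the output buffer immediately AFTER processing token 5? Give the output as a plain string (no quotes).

Answer: MTMMTT

Derivation:
Token 1: literal('M'). Output: "M"
Token 2: literal('T'). Output: "MT"
Token 3: literal('M'). Output: "MTM"
Token 4: backref(off=3, len=2). Copied 'MT' from pos 0. Output: "MTMMT"
Token 5: backref(off=1, len=1). Copied 'T' from pos 4. Output: "MTMMTT"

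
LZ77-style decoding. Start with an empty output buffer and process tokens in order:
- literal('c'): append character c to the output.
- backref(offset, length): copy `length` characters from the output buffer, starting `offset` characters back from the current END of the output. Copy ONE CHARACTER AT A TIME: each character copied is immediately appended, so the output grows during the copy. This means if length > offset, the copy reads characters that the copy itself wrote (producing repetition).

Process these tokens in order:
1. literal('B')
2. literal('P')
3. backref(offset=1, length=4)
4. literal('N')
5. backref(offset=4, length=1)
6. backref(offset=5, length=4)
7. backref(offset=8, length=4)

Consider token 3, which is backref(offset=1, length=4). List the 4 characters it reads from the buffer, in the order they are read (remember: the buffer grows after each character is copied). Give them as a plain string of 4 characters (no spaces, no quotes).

Token 1: literal('B'). Output: "B"
Token 2: literal('P'). Output: "BP"
Token 3: backref(off=1, len=4). Buffer before: "BP" (len 2)
  byte 1: read out[1]='P', append. Buffer now: "BPP"
  byte 2: read out[2]='P', append. Buffer now: "BPPP"
  byte 3: read out[3]='P', append. Buffer now: "BPPPP"
  byte 4: read out[4]='P', append. Buffer now: "BPPPPP"

Answer: PPPP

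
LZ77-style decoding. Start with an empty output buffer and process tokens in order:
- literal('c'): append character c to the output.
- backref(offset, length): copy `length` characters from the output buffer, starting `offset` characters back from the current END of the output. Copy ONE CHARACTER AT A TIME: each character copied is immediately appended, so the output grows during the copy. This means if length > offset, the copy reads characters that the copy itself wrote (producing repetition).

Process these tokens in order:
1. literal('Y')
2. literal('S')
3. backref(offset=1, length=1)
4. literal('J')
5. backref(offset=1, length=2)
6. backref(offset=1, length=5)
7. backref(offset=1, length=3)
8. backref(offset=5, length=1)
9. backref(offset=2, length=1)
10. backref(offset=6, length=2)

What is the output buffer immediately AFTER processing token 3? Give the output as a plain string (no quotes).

Answer: YSS

Derivation:
Token 1: literal('Y'). Output: "Y"
Token 2: literal('S'). Output: "YS"
Token 3: backref(off=1, len=1). Copied 'S' from pos 1. Output: "YSS"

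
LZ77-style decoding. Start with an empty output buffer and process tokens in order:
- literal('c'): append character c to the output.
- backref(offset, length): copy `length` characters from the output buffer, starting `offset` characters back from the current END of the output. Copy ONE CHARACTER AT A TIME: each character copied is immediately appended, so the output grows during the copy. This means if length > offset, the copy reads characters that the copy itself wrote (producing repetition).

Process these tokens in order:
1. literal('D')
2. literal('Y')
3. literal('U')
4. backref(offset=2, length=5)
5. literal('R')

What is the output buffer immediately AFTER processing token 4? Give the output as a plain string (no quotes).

Answer: DYUYUYUY

Derivation:
Token 1: literal('D'). Output: "D"
Token 2: literal('Y'). Output: "DY"
Token 3: literal('U'). Output: "DYU"
Token 4: backref(off=2, len=5) (overlapping!). Copied 'YUYUY' from pos 1. Output: "DYUYUYUY"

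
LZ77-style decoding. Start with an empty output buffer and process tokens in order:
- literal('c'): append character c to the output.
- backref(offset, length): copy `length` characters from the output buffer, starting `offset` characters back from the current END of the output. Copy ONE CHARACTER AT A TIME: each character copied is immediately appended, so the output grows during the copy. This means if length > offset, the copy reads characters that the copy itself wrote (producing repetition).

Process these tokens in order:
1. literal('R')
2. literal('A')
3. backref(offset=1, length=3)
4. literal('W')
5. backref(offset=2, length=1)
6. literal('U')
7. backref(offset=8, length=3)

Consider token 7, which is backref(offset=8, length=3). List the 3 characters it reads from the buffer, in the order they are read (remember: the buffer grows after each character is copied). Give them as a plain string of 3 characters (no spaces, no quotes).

Answer: RAA

Derivation:
Token 1: literal('R'). Output: "R"
Token 2: literal('A'). Output: "RA"
Token 3: backref(off=1, len=3) (overlapping!). Copied 'AAA' from pos 1. Output: "RAAAA"
Token 4: literal('W'). Output: "RAAAAW"
Token 5: backref(off=2, len=1). Copied 'A' from pos 4. Output: "RAAAAWA"
Token 6: literal('U'). Output: "RAAAAWAU"
Token 7: backref(off=8, len=3). Buffer before: "RAAAAWAU" (len 8)
  byte 1: read out[0]='R', append. Buffer now: "RAAAAWAUR"
  byte 2: read out[1]='A', append. Buffer now: "RAAAAWAURA"
  byte 3: read out[2]='A', append. Buffer now: "RAAAAWAURAA"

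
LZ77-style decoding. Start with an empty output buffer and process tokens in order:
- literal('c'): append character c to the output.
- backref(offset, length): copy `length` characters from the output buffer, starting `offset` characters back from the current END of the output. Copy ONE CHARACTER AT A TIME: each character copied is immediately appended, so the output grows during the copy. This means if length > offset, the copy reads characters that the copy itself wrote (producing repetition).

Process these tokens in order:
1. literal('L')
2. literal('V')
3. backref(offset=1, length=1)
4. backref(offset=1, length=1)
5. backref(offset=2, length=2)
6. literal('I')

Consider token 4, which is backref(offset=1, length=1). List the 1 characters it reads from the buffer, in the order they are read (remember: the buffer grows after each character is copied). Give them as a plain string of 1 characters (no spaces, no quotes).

Answer: V

Derivation:
Token 1: literal('L'). Output: "L"
Token 2: literal('V'). Output: "LV"
Token 3: backref(off=1, len=1). Copied 'V' from pos 1. Output: "LVV"
Token 4: backref(off=1, len=1). Buffer before: "LVV" (len 3)
  byte 1: read out[2]='V', append. Buffer now: "LVVV"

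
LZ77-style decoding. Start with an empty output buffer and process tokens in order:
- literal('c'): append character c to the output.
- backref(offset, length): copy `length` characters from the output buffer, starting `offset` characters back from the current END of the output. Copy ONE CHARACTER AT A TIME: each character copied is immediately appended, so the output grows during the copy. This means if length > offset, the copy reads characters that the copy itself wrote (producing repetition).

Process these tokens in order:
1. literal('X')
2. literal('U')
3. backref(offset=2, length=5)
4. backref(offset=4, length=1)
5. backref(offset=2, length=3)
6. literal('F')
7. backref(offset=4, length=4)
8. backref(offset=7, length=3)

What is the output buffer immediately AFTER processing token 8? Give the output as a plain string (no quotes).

Answer: XUXUXUXUXUXFXUXFUXF

Derivation:
Token 1: literal('X'). Output: "X"
Token 2: literal('U'). Output: "XU"
Token 3: backref(off=2, len=5) (overlapping!). Copied 'XUXUX' from pos 0. Output: "XUXUXUX"
Token 4: backref(off=4, len=1). Copied 'U' from pos 3. Output: "XUXUXUXU"
Token 5: backref(off=2, len=3) (overlapping!). Copied 'XUX' from pos 6. Output: "XUXUXUXUXUX"
Token 6: literal('F'). Output: "XUXUXUXUXUXF"
Token 7: backref(off=4, len=4). Copied 'XUXF' from pos 8. Output: "XUXUXUXUXUXFXUXF"
Token 8: backref(off=7, len=3). Copied 'UXF' from pos 9. Output: "XUXUXUXUXUXFXUXFUXF"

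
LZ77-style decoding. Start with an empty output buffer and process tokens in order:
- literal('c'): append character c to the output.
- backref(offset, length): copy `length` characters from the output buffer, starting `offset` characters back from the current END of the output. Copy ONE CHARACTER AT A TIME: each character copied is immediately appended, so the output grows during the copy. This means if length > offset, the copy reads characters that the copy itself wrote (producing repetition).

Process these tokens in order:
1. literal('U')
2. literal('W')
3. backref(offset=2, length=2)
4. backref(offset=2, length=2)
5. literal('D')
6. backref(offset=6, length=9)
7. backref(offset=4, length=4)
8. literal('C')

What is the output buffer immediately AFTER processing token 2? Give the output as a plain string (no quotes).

Token 1: literal('U'). Output: "U"
Token 2: literal('W'). Output: "UW"

Answer: UW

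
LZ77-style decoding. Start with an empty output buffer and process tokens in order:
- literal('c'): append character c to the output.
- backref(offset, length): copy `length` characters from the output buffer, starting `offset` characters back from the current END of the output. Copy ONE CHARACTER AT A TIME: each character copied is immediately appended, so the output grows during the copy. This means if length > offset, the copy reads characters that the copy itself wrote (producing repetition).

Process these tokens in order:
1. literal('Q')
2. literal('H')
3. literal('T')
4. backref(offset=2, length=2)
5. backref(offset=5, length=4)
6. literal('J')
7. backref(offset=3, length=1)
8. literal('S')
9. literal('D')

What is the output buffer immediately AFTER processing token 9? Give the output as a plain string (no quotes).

Token 1: literal('Q'). Output: "Q"
Token 2: literal('H'). Output: "QH"
Token 3: literal('T'). Output: "QHT"
Token 4: backref(off=2, len=2). Copied 'HT' from pos 1. Output: "QHTHT"
Token 5: backref(off=5, len=4). Copied 'QHTH' from pos 0. Output: "QHTHTQHTH"
Token 6: literal('J'). Output: "QHTHTQHTHJ"
Token 7: backref(off=3, len=1). Copied 'T' from pos 7. Output: "QHTHTQHTHJT"
Token 8: literal('S'). Output: "QHTHTQHTHJTS"
Token 9: literal('D'). Output: "QHTHTQHTHJTSD"

Answer: QHTHTQHTHJTSD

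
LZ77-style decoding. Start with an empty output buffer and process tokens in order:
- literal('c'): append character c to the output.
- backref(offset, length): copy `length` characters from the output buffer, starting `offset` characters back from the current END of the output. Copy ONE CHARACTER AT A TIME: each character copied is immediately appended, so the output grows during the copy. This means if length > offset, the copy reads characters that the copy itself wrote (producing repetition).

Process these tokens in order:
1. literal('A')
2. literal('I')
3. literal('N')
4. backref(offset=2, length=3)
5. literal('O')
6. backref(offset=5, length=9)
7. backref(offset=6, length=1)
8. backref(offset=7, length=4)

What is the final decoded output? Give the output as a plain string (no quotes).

Token 1: literal('A'). Output: "A"
Token 2: literal('I'). Output: "AI"
Token 3: literal('N'). Output: "AIN"
Token 4: backref(off=2, len=3) (overlapping!). Copied 'INI' from pos 1. Output: "AININI"
Token 5: literal('O'). Output: "AININIO"
Token 6: backref(off=5, len=9) (overlapping!). Copied 'NINIONINI' from pos 2. Output: "AININIONINIONINI"
Token 7: backref(off=6, len=1). Copied 'I' from pos 10. Output: "AININIONINIONINII"
Token 8: backref(off=7, len=4). Copied 'IONI' from pos 10. Output: "AININIONINIONINIIIONI"

Answer: AININIONINIONINIIIONI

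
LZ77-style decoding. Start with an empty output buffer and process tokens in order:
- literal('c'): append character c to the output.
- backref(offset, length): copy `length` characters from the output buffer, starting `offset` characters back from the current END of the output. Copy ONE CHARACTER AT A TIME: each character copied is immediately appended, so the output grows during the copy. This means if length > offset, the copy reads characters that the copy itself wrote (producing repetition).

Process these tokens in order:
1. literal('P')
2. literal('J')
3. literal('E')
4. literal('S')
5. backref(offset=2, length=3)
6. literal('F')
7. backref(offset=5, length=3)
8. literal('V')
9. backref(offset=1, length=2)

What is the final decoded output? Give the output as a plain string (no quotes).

Token 1: literal('P'). Output: "P"
Token 2: literal('J'). Output: "PJ"
Token 3: literal('E'). Output: "PJE"
Token 4: literal('S'). Output: "PJES"
Token 5: backref(off=2, len=3) (overlapping!). Copied 'ESE' from pos 2. Output: "PJESESE"
Token 6: literal('F'). Output: "PJESESEF"
Token 7: backref(off=5, len=3). Copied 'SES' from pos 3. Output: "PJESESEFSES"
Token 8: literal('V'). Output: "PJESESEFSESV"
Token 9: backref(off=1, len=2) (overlapping!). Copied 'VV' from pos 11. Output: "PJESESEFSESVVV"

Answer: PJESESEFSESVVV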